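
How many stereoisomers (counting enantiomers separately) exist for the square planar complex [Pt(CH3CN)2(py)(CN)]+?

2

There are 2 geometric isomers: CH3CN cis; CH3CN trans.
Each arrangement has an internal mirror plane or centre of symmetry, so none is chiral.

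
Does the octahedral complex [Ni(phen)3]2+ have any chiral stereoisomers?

An octahedron has six vertices in three trans pairs; every non-trans pair is cis.
Each phen is bidentate and must span two cis positions.
Only one geometric arrangement is possible; it has no improper symmetry element, so it exists as a pair of enantiomers (2 stereoisomers).

yes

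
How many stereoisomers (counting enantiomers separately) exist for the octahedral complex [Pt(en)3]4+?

2

In an octahedral complex each vertex has one trans partner and four cis neighbours.
Each en is bidentate and must span two cis positions.
Only one geometric arrangement is possible; it has no improper symmetry element, so it exists as a pair of enantiomers (2 stereoisomers).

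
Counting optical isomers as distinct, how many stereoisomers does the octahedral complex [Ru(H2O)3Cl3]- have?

2

The six octahedral sites form three mutually perpendicular trans pairs.
Working through the distinct placements yields 2 geometric isomers: H2O mer; H2O fac.
Each arrangement has an internal mirror plane or centre of symmetry, so none is chiral.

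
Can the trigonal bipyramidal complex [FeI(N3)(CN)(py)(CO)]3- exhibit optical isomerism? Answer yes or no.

Systematic enumeration (placing each ligand type in turn and discarding arrangements equivalent by rotation or reflection) gives 10 geometric isomers.
Of these, 10 lack any improper symmetry element and so occur as enantiomeric pairs, giving 10 + 10 = 20 stereoisomers in total.

yes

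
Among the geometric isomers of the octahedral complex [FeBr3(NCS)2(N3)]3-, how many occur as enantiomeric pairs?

In an octahedral complex each vertex has one trans partner and four cis neighbours.
The distinct arrangements are (3 in all): Br mer, NCS trans; Br mer, NCS cis; Br fac, NCS cis.
Each arrangement has an internal mirror plane or centre of symmetry, so none is chiral.

0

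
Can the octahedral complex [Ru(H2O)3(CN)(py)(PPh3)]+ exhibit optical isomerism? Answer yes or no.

yes

In an octahedral complex each vertex has one trans partner and four cis neighbours.
There are 4 geometric isomers: H2O mer (3 arrangements); H2O fac (chiral).
One of these lacks any improper symmetry element and so occurs as an enantiomeric pair, giving 4 + 1 = 5 stereoisomers in total.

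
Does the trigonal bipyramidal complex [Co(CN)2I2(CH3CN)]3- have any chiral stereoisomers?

yes

In a trigonal bipyramid the two axial positions differ from the three equatorial ones.
Systematic enumeration (placing each ligand type in turn and discarding arrangements equivalent by rotation or reflection) gives 5 geometric isomers.
One of these lacks any improper symmetry element and so occurs as an enantiomeric pair, giving 5 + 1 = 6 stereoisomers in total.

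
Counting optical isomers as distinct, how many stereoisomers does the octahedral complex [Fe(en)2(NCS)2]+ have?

3

The six octahedral sites form three mutually perpendicular trans pairs.
Each en is bidentate and must span two cis positions.
Systematic placement gives 2 geometric isomers: NCS trans; NCS cis (chiral).
One of these lacks any improper symmetry element and so occurs as an enantiomeric pair, giving 2 + 1 = 3 stereoisomers in total.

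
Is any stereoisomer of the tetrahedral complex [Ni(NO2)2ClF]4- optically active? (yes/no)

no

All four vertices of a tetrahedron are equivalent and mutually adjacent, so cis/trans isomerism cannot arise.
Only one geometric arrangement is possible.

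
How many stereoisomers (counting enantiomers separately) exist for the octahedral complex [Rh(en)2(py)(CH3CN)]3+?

In an octahedral complex each vertex has one trans partner and four cis neighbours.
Each en is bidentate and must span two cis positions.
The distinct arrangements are (2 in all): py and CH3CN mutually cis (chiral); py and CH3CN mutually trans.
One of these lacks any improper symmetry element and so occurs as an enantiomeric pair, giving 2 + 1 = 3 stereoisomers in total.

3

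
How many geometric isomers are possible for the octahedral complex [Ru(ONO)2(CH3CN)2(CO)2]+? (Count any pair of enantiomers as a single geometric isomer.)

There are 5 geometric isomers: ONO trans, CH3CN trans, CO trans; ONO cis, CH3CN trans, CO cis; ONO trans, CH3CN cis, CO cis; ONO cis, CH3CN cis, CO cis (chiral); ONO cis, CH3CN cis, CO trans.

5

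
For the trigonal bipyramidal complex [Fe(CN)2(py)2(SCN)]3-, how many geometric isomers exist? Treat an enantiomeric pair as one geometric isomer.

In a trigonal bipyramid the two axial positions differ from the three equatorial ones.
Placing the ligands in turn and identifying arrangements related by rotation or reflection leaves 5 distinct geometric isomers.

5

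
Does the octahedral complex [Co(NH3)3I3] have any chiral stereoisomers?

The six octahedral sites form three mutually perpendicular trans pairs.
The distinct arrangements are (2 in all): NH3 mer; NH3 fac.
Each arrangement has an internal mirror plane or centre of symmetry, so none is chiral.

no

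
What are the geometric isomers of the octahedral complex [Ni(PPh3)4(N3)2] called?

In an octahedral complex each vertex has one trans partner and four cis neighbours.
Working through the distinct placements yields 2 geometric isomers: N3 trans; N3 cis.

cis and trans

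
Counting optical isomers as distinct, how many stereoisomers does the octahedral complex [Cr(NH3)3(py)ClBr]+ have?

5

The distinct arrangements are (4 in all): NH3 mer (3 arrangements); NH3 fac (chiral).
One of these lacks any improper symmetry element and so occurs as an enantiomeric pair, giving 4 + 1 = 5 stereoisomers in total.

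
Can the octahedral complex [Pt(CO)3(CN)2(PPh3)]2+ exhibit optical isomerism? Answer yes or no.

There are 3 geometric isomers: CO mer, CN trans; CO fac, CN cis; CO mer, CN cis.
Each arrangement has an internal mirror plane or centre of symmetry, so none is chiral.

no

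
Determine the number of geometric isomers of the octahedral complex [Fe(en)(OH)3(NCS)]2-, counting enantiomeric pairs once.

The six octahedral sites form three mutually perpendicular trans pairs.
Each en is bidentate and must span two cis positions.
Systematic placement gives 2 geometric isomers: OH fac; OH mer.

2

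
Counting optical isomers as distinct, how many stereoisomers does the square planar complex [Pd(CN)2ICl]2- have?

In a square planar complex each vertex has one trans partner and two cis neighbours.
Systematic placement gives 2 geometric isomers: CN cis; CN trans.
Each arrangement has an internal mirror plane or centre of symmetry, so none is chiral.

2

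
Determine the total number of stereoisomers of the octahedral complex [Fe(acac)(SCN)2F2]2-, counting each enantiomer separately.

The six octahedral sites form three mutually perpendicular trans pairs.
Each acac is bidentate and must span two cis positions.
Systematic placement gives 3 geometric isomers: SCN cis, F trans; SCN cis, F cis (chiral); SCN trans, F cis.
One of these lacks any improper symmetry element and so occurs as an enantiomeric pair, giving 3 + 1 = 4 stereoisomers in total.

4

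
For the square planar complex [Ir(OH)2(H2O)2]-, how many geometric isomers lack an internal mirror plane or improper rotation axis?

A square has two trans pairs of vertices; adjacent vertices are cis.
The distinct arrangements are (2 in all): OH cis; OH trans.
Each arrangement has an internal mirror plane or centre of symmetry, so none is chiral.

0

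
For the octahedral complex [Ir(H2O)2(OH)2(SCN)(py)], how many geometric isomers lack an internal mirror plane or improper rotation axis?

2

The six octahedral sites form three mutually perpendicular trans pairs.
The distinct arrangements are (6 in all): H2O trans, OH trans; H2O trans, OH cis; H2O cis, OH cis (3 arrangements, 2 chiral); H2O cis, OH trans.
Of these, 2 lack any improper symmetry element and so occur as enantiomeric pairs, giving 6 + 2 = 8 stereoisomers in total.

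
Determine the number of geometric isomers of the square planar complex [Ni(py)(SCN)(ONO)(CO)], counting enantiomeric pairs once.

A square has two trans pairs of vertices; adjacent vertices are cis.
Systematic placement gives 3 geometric isomers: (CO/SCN trans, ONO/py trans); (CO/py trans, ONO/SCN trans); (CO/ONO trans, SCN/py trans).

3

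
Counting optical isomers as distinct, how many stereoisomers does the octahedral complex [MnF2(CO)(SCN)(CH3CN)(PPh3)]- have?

15

The six octahedral sites form three mutually perpendicular trans pairs.
Placing the ligands in turn and identifying arrangements related by rotation or reflection leaves 9 distinct geometric isomers.
Of these, 6 lack any improper symmetry element and so occur as enantiomeric pairs, giving 9 + 6 = 15 stereoisomers in total.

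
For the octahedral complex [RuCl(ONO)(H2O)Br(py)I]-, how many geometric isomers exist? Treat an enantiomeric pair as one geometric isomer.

An octahedron has six vertices in three trans pairs; every non-trans pair is cis.
Placing the ligands in turn and identifying arrangements related by rotation or reflection leaves 15 distinct geometric isomers.

15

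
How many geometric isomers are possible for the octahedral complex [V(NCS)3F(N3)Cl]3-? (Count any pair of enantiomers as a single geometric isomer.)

4

The six octahedral sites form three mutually perpendicular trans pairs.
The distinct arrangements are (4 in all): NCS mer (3 arrangements); NCS fac (chiral).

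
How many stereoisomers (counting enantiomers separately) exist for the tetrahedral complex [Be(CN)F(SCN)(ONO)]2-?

In a tetrahedral complex all four positions are equivalent and every pair of ligands is adjacent — there is no cis/trans distinction.
Only one geometric arrangement is possible; it has no improper symmetry element, so it exists as a pair of enantiomers (2 stereoisomers).

2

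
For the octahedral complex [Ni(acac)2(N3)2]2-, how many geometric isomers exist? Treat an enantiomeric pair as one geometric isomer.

2

The six octahedral sites form three mutually perpendicular trans pairs.
Each acac is bidentate and must span two cis positions.
The distinct arrangements are (2 in all): N3 trans; N3 cis (chiral).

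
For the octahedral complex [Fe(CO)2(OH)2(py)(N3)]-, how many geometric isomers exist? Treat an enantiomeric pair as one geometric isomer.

6

An octahedron has six vertices in three trans pairs; every non-trans pair is cis.
Working through the distinct placements yields 6 geometric isomers: CO trans, OH cis; CO trans, OH trans; CO cis, OH cis (3 arrangements, 2 chiral); CO cis, OH trans.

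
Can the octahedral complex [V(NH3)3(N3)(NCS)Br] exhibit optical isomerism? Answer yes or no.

yes

The six octahedral sites form three mutually perpendicular trans pairs.
Systematic placement gives 4 geometric isomers: NH3 mer (3 arrangements); NH3 fac (chiral).
One of these lacks any improper symmetry element and so occurs as an enantiomeric pair, giving 4 + 1 = 5 stereoisomers in total.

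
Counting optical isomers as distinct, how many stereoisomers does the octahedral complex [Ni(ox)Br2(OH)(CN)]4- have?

Each ox is bidentate and must span two cis positions.
Working through the distinct placements yields 4 geometric isomers: Br trans; Br cis (3 arrangements, 2 chiral).
Of these, 2 lack any improper symmetry element and so occur as enantiomeric pairs, giving 4 + 2 = 6 stereoisomers in total.

6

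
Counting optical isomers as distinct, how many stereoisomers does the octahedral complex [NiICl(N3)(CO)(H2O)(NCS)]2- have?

30

Systematic enumeration (placing each ligand type in turn and discarding arrangements equivalent by rotation or reflection) gives 15 geometric isomers.
Of these, 15 lack any improper symmetry element and so occur as enantiomeric pairs, giving 15 + 15 = 30 stereoisomers in total.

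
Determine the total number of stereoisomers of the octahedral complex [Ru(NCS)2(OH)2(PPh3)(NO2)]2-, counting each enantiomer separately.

8

In an octahedral complex each vertex has one trans partner and four cis neighbours.
Working through the distinct placements yields 6 geometric isomers: NCS trans, OH cis; NCS trans, OH trans; NCS cis, OH cis (3 arrangements, 2 chiral); NCS cis, OH trans.
Of these, 2 lack any improper symmetry element and so occur as enantiomeric pairs, giving 6 + 2 = 8 stereoisomers in total.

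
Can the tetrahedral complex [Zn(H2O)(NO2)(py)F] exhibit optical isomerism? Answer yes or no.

yes

All four vertices of a tetrahedron are equivalent and mutually adjacent, so cis/trans isomerism cannot arise.
Only one geometric arrangement is possible; it has no improper symmetry element, so it exists as a pair of enantiomers (2 stereoisomers).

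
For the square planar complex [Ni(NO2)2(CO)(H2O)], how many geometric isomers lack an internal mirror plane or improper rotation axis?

0

In a square planar complex each vertex has one trans partner and two cis neighbours.
Working through the distinct placements yields 2 geometric isomers: NO2 cis; NO2 trans.
Each arrangement has an internal mirror plane or centre of symmetry, so none is chiral.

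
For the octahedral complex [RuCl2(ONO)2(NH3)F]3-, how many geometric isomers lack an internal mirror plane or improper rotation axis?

2

In an octahedral complex each vertex has one trans partner and four cis neighbours.
Systematic placement gives 6 geometric isomers: Cl trans, ONO trans; Cl trans, ONO cis; Cl cis, ONO trans; Cl cis, ONO cis (3 arrangements, 2 chiral).
Of these, 2 lack any improper symmetry element and so occur as enantiomeric pairs, giving 6 + 2 = 8 stereoisomers in total.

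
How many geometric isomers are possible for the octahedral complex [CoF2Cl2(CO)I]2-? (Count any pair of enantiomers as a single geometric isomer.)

6

In an octahedral complex each vertex has one trans partner and four cis neighbours.
The distinct arrangements are (6 in all): F cis, Cl cis (3 arrangements, 2 chiral); F trans, Cl cis; F cis, Cl trans; F trans, Cl trans.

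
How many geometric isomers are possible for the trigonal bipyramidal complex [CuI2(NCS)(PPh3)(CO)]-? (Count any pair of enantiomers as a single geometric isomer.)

Exhaustive case analysis gives 7 geometric isomers.

7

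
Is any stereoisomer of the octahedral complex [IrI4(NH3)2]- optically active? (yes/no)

no

There are 2 geometric isomers: NH3 trans; NH3 cis.
Each arrangement has an internal mirror plane or centre of symmetry, so none is chiral.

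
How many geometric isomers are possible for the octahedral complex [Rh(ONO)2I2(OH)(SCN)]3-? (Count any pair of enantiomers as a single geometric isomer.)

6

The six octahedral sites form three mutually perpendicular trans pairs.
There are 6 geometric isomers: ONO cis, I trans; ONO trans, I trans; ONO cis, I cis (3 arrangements, 2 chiral); ONO trans, I cis.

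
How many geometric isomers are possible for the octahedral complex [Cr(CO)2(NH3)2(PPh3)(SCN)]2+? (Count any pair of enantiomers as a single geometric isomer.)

6

In an octahedral complex each vertex has one trans partner and four cis neighbours.
The distinct arrangements are (6 in all): CO trans, NH3 trans; CO trans, NH3 cis; CO cis, NH3 cis (3 arrangements, 2 chiral); CO cis, NH3 trans.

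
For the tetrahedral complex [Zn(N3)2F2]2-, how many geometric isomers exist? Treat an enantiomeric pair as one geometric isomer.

1

In a tetrahedral complex all four positions are equivalent and every pair of ligands is adjacent — there is no cis/trans distinction.
Only one geometric arrangement is possible.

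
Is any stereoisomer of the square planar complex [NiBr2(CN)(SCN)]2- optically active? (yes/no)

A square has two trans pairs of vertices; adjacent vertices are cis.
The distinct arrangements are (2 in all): Br cis; Br trans.
Each arrangement has an internal mirror plane or centre of symmetry, so none is chiral.

no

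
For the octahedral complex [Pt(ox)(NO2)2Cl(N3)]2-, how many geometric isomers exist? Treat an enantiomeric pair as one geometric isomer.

An octahedron has six vertices in three trans pairs; every non-trans pair is cis.
Each ox is bidentate and must span two cis positions.
There are 4 geometric isomers: NO2 cis (3 arrangements, 2 chiral); NO2 trans.

4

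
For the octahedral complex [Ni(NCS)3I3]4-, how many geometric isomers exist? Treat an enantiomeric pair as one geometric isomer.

2

In an octahedral complex each vertex has one trans partner and four cis neighbours.
The distinct arrangements are (2 in all): NCS mer; NCS fac.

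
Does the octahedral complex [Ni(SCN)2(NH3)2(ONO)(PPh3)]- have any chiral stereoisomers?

There are 6 geometric isomers: SCN trans, NH3 trans; SCN cis, NH3 trans; SCN trans, NH3 cis; SCN cis, NH3 cis (3 arrangements, 2 chiral).
Of these, 2 lack any improper symmetry element and so occur as enantiomeric pairs, giving 6 + 2 = 8 stereoisomers in total.

yes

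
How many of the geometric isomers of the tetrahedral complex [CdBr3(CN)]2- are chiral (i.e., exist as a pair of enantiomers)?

0

All four vertices of a tetrahedron are equivalent and mutually adjacent, so cis/trans isomerism cannot arise.
Only one geometric arrangement is possible.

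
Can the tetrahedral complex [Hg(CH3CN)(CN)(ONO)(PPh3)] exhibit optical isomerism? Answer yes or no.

In a tetrahedral complex all four positions are equivalent and every pair of ligands is adjacent — there is no cis/trans distinction.
Only one geometric arrangement is possible; it has no improper symmetry element, so it exists as a pair of enantiomers (2 stereoisomers).

yes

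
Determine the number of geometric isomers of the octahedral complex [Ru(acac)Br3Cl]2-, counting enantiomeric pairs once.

2

In an octahedral complex each vertex has one trans partner and four cis neighbours.
Each acac is bidentate and must span two cis positions.
Working through the distinct placements yields 2 geometric isomers: Br mer; Br fac.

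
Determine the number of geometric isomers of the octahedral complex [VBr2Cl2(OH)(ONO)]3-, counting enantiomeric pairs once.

The six octahedral sites form three mutually perpendicular trans pairs.
Systematic placement gives 6 geometric isomers: Br trans, Cl trans; Br trans, Cl cis; Br cis, Cl cis (3 arrangements, 2 chiral); Br cis, Cl trans.

6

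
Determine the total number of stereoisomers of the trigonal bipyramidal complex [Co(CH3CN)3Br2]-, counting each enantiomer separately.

In a trigonal bipyramid the two axial positions differ from the three equatorial ones.
There are 3 geometric isomers: Br both axial; Br one axial, one equatorial; Br both equatorial.
Each arrangement has an internal mirror plane or centre of symmetry, so none is chiral.

3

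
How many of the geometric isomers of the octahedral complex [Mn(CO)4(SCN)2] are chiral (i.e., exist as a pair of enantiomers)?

Working through the distinct placements yields 2 geometric isomers: SCN trans; SCN cis.
Each arrangement has an internal mirror plane or centre of symmetry, so none is chiral.

0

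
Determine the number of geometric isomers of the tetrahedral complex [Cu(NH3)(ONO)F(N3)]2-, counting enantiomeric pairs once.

In a tetrahedral complex all four positions are equivalent and every pair of ligands is adjacent — there is no cis/trans distinction.
Only one geometric arrangement is possible; it has no improper symmetry element, so it exists as a pair of enantiomers (2 stereoisomers).

1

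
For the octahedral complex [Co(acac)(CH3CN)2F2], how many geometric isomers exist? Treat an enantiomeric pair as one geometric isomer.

The six octahedral sites form three mutually perpendicular trans pairs.
Each acac is bidentate and must span two cis positions.
The distinct arrangements are (3 in all): CH3CN trans, F cis; CH3CN cis, F cis (chiral); CH3CN cis, F trans.

3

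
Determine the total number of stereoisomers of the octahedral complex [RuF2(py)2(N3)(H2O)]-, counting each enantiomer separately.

8

Working through the distinct placements yields 6 geometric isomers: F trans, py trans; F trans, py cis; F cis, py trans; F cis, py cis (3 arrangements, 2 chiral).
Of these, 2 lack any improper symmetry element and so occur as enantiomeric pairs, giving 6 + 2 = 8 stereoisomers in total.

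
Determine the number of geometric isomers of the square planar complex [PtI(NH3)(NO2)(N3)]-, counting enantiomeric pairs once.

3

A square has two trans pairs of vertices; adjacent vertices are cis.
Systematic placement gives 3 geometric isomers: (I/NH3 trans, N3/NO2 trans); (I/NO2 trans, N3/NH3 trans); (I/N3 trans, NH3/NO2 trans).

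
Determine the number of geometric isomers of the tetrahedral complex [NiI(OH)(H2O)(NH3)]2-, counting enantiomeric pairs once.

Only one geometric arrangement is possible; it has no improper symmetry element, so it exists as a pair of enantiomers (2 stereoisomers).

1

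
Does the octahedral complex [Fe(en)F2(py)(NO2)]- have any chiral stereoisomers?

The six octahedral sites form three mutually perpendicular trans pairs.
Each en is bidentate and must span two cis positions.
Systematic placement gives 4 geometric isomers: F trans; F cis (3 arrangements, 2 chiral).
Of these, 2 lack any improper symmetry element and so occur as enantiomeric pairs, giving 4 + 2 = 6 stereoisomers in total.

yes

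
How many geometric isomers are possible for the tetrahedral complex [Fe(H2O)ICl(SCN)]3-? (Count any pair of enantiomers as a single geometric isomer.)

All four vertices of a tetrahedron are equivalent and mutually adjacent, so cis/trans isomerism cannot arise.
Only one geometric arrangement is possible; it has no improper symmetry element, so it exists as a pair of enantiomers (2 stereoisomers).

1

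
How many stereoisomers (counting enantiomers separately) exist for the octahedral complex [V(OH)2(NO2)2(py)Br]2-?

8

The six octahedral sites form three mutually perpendicular trans pairs.
Working through the distinct placements yields 6 geometric isomers: OH cis, NO2 cis (3 arrangements, 2 chiral); OH trans, NO2 cis; OH cis, NO2 trans; OH trans, NO2 trans.
Of these, 2 lack any improper symmetry element and so occur as enantiomeric pairs, giving 6 + 2 = 8 stereoisomers in total.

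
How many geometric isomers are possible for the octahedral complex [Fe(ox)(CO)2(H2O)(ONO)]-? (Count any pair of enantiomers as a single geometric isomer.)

In an octahedral complex each vertex has one trans partner and four cis neighbours.
Each ox is bidentate and must span two cis positions.
There are 4 geometric isomers: CO trans; CO cis (3 arrangements, 2 chiral).

4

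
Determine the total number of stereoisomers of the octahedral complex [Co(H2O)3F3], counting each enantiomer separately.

2

In an octahedral complex each vertex has one trans partner and four cis neighbours.
Working through the distinct placements yields 2 geometric isomers: H2O mer; H2O fac.
Each arrangement has an internal mirror plane or centre of symmetry, so none is chiral.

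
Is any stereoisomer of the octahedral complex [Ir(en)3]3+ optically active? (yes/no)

yes

In an octahedral complex each vertex has one trans partner and four cis neighbours.
Each en is bidentate and must span two cis positions.
Only one geometric arrangement is possible; it has no improper symmetry element, so it exists as a pair of enantiomers (2 stereoisomers).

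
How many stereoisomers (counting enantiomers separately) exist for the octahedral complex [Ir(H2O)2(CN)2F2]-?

6

Working through the distinct placements yields 5 geometric isomers: H2O trans, CN trans, F trans; H2O cis, CN trans, F cis; H2O trans, CN cis, F cis; H2O cis, CN cis, F cis (chiral); H2O cis, CN cis, F trans.
One of these lacks any improper symmetry element and so occurs as an enantiomeric pair, giving 5 + 1 = 6 stereoisomers in total.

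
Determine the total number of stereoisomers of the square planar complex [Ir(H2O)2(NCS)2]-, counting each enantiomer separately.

In a square planar complex each vertex has one trans partner and two cis neighbours.
There are 2 geometric isomers: H2O cis; H2O trans.
Each arrangement has an internal mirror plane or centre of symmetry, so none is chiral.

2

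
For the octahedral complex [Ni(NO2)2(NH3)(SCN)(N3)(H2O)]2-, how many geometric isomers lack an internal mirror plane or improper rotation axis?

An octahedron has six vertices in three trans pairs; every non-trans pair is cis.
Placing the ligands in turn and identifying arrangements related by rotation or reflection leaves 9 distinct geometric isomers.
Of these, 6 lack any improper symmetry element and so occur as enantiomeric pairs, giving 9 + 6 = 15 stereoisomers in total.

6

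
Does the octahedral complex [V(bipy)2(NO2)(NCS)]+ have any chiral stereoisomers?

Each bipy is bidentate and must span two cis positions.
The distinct arrangements are (2 in all): NO2 and NCS mutually trans; NO2 and NCS mutually cis (chiral).
One of these lacks any improper symmetry element and so occurs as an enantiomeric pair, giving 2 + 1 = 3 stereoisomers in total.

yes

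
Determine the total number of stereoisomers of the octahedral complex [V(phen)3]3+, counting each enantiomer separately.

In an octahedral complex each vertex has one trans partner and four cis neighbours.
Each phen is bidentate and must span two cis positions.
Only one geometric arrangement is possible; it has no improper symmetry element, so it exists as a pair of enantiomers (2 stereoisomers).

2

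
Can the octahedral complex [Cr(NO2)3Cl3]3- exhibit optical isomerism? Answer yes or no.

no

Systematic placement gives 2 geometric isomers: NO2 mer; NO2 fac.
Each arrangement has an internal mirror plane or centre of symmetry, so none is chiral.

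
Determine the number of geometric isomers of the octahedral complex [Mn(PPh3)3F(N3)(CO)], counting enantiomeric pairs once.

An octahedron has six vertices in three trans pairs; every non-trans pair is cis.
The distinct arrangements are (4 in all): PPh3 mer (3 arrangements); PPh3 fac (chiral).

4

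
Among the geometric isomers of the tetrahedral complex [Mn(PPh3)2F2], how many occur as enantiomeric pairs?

Only one geometric arrangement is possible.

0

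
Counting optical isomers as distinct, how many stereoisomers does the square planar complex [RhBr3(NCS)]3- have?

In a square planar complex each vertex has one trans partner and two cis neighbours.
Only one geometric arrangement is possible.

1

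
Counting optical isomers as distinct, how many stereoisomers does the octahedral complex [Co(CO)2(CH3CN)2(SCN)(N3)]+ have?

The six octahedral sites form three mutually perpendicular trans pairs.
Systematic placement gives 6 geometric isomers: CO trans, CH3CN trans; CO cis, CH3CN trans; CO cis, CH3CN cis (3 arrangements, 2 chiral); CO trans, CH3CN cis.
Of these, 2 lack any improper symmetry element and so occur as enantiomeric pairs, giving 6 + 2 = 8 stereoisomers in total.

8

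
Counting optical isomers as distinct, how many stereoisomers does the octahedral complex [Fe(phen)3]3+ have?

The six octahedral sites form three mutually perpendicular trans pairs.
Each phen is bidentate and must span two cis positions.
Only one geometric arrangement is possible; it has no improper symmetry element, so it exists as a pair of enantiomers (2 stereoisomers).

2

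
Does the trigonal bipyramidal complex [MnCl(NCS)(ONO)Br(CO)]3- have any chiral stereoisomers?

Exhaustive case analysis gives 10 geometric isomers.
Of these, 10 lack any improper symmetry element and so occur as enantiomeric pairs, giving 10 + 10 = 20 stereoisomers in total.

yes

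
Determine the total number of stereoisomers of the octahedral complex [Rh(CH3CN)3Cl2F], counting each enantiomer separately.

3

The six octahedral sites form three mutually perpendicular trans pairs.
Working through the distinct placements yields 3 geometric isomers: CH3CN mer, Cl cis; CH3CN mer, Cl trans; CH3CN fac, Cl cis.
Each arrangement has an internal mirror plane or centre of symmetry, so none is chiral.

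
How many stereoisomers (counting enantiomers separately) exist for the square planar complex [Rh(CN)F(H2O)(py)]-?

3

In a square planar complex each vertex has one trans partner and two cis neighbours.
Working through the distinct placements yields 3 geometric isomers: (CN/H2O trans, F/py trans); (CN/py trans, F/H2O trans); (CN/F trans, H2O/py trans).
Each arrangement has an internal mirror plane or centre of symmetry, so none is chiral.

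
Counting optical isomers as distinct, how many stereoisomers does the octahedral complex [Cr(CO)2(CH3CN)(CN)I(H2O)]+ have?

15

The six octahedral sites form three mutually perpendicular trans pairs.
Systematic enumeration (placing each ligand type in turn and discarding arrangements equivalent by rotation or reflection) gives 9 geometric isomers.
Of these, 6 lack any improper symmetry element and so occur as enantiomeric pairs, giving 9 + 6 = 15 stereoisomers in total.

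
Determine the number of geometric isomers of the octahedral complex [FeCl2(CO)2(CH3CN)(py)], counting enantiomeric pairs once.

6

The six octahedral sites form three mutually perpendicular trans pairs.
The distinct arrangements are (6 in all): Cl cis, CO cis (3 arrangements, 2 chiral); Cl trans, CO cis; Cl cis, CO trans; Cl trans, CO trans.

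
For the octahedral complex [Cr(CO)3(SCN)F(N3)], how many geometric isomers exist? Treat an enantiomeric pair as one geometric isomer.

The distinct arrangements are (4 in all): CO mer (3 arrangements); CO fac (chiral).

4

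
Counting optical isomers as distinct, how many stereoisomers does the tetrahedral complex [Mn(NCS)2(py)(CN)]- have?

Only one geometric arrangement is possible.

1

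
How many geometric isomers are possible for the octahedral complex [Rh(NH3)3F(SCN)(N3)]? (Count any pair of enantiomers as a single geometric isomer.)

An octahedron has six vertices in three trans pairs; every non-trans pair is cis.
There are 4 geometric isomers: NH3 mer (3 arrangements); NH3 fac (chiral).

4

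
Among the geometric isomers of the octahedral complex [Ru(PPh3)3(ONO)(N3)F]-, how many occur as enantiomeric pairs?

1

In an octahedral complex each vertex has one trans partner and four cis neighbours.
There are 4 geometric isomers: PPh3 mer (3 arrangements); PPh3 fac (chiral).
One of these lacks any improper symmetry element and so occurs as an enantiomeric pair, giving 4 + 1 = 5 stereoisomers in total.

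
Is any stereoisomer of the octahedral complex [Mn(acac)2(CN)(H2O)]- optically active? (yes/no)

yes

The six octahedral sites form three mutually perpendicular trans pairs.
Each acac is bidentate and must span two cis positions.
There are 2 geometric isomers: CN and H2O mutually trans; CN and H2O mutually cis (chiral).
One of these lacks any improper symmetry element and so occurs as an enantiomeric pair, giving 2 + 1 = 3 stereoisomers in total.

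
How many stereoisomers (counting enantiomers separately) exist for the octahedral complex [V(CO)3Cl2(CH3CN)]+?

3

In an octahedral complex each vertex has one trans partner and four cis neighbours.
Working through the distinct placements yields 3 geometric isomers: CO mer, Cl trans; CO fac, Cl cis; CO mer, Cl cis.
Each arrangement has an internal mirror plane or centre of symmetry, so none is chiral.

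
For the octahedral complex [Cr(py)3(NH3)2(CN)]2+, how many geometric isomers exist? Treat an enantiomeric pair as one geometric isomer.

3

An octahedron has six vertices in three trans pairs; every non-trans pair is cis.
The distinct arrangements are (3 in all): py mer, NH3 cis; py mer, NH3 trans; py fac, NH3 cis.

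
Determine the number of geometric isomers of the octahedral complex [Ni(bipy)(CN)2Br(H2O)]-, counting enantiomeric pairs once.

Each bipy is bidentate and must span two cis positions.
Working through the distinct placements yields 4 geometric isomers: CN cis (3 arrangements, 2 chiral); CN trans.

4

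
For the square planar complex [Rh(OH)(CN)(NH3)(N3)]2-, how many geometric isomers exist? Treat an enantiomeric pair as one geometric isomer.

Systematic placement gives 3 geometric isomers: (CN/NH3 trans, N3/OH trans); (CN/OH trans, N3/NH3 trans); (CN/N3 trans, NH3/OH trans).

3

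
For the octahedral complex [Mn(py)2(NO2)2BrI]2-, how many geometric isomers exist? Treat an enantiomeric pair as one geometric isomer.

Working through the distinct placements yields 6 geometric isomers: py trans, NO2 trans; py cis, NO2 cis (3 arrangements, 2 chiral); py trans, NO2 cis; py cis, NO2 trans.

6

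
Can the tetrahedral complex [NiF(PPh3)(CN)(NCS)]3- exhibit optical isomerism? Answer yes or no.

yes

In a tetrahedral complex all four positions are equivalent and every pair of ligands is adjacent — there is no cis/trans distinction.
Only one geometric arrangement is possible; it has no improper symmetry element, so it exists as a pair of enantiomers (2 stereoisomers).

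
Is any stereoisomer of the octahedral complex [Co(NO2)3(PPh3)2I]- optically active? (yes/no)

no

In an octahedral complex each vertex has one trans partner and four cis neighbours.
There are 3 geometric isomers: NO2 mer, PPh3 trans; NO2 fac, PPh3 cis; NO2 mer, PPh3 cis.
Each arrangement has an internal mirror plane or centre of symmetry, so none is chiral.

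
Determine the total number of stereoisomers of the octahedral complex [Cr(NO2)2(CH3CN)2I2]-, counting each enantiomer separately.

6

An octahedron has six vertices in three trans pairs; every non-trans pair is cis.
Systematic placement gives 5 geometric isomers: NO2 trans, CH3CN trans, I trans; NO2 cis, CH3CN trans, I cis; NO2 trans, CH3CN cis, I cis; NO2 cis, CH3CN cis, I cis (chiral); NO2 cis, CH3CN cis, I trans.
One of these lacks any improper symmetry element and so occurs as an enantiomeric pair, giving 5 + 1 = 6 stereoisomers in total.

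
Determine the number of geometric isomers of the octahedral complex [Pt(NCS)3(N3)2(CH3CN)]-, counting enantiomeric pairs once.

In an octahedral complex each vertex has one trans partner and four cis neighbours.
There are 3 geometric isomers: NCS mer, N3 cis; NCS mer, N3 trans; NCS fac, N3 cis.

3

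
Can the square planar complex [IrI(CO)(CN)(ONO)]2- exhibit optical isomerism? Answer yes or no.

no

A square has two trans pairs of vertices; adjacent vertices are cis.
There are 3 geometric isomers: (CN/I trans, CO/ONO trans); (CN/ONO trans, CO/I trans); (CN/CO trans, I/ONO trans).
Each arrangement has an internal mirror plane or centre of symmetry, so none is chiral.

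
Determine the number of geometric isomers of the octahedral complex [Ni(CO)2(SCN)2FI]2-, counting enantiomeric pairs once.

6

There are 6 geometric isomers: CO trans, SCN trans; CO trans, SCN cis; CO cis, SCN trans; CO cis, SCN cis (3 arrangements, 2 chiral).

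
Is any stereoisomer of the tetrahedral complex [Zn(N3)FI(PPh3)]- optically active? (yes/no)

In a tetrahedral complex all four positions are equivalent and every pair of ligands is adjacent — there is no cis/trans distinction.
Only one geometric arrangement is possible; it has no improper symmetry element, so it exists as a pair of enantiomers (2 stereoisomers).

yes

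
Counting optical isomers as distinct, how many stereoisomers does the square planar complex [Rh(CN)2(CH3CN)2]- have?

2

A square has two trans pairs of vertices; adjacent vertices are cis.
Systematic placement gives 2 geometric isomers: CN cis; CN trans.
Each arrangement has an internal mirror plane or centre of symmetry, so none is chiral.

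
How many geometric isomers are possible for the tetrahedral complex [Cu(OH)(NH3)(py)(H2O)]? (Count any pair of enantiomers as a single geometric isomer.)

1

All four vertices of a tetrahedron are equivalent and mutually adjacent, so cis/trans isomerism cannot arise.
Only one geometric arrangement is possible; it has no improper symmetry element, so it exists as a pair of enantiomers (2 stereoisomers).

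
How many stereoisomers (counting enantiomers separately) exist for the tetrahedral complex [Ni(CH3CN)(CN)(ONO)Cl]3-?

2

All four vertices of a tetrahedron are equivalent and mutually adjacent, so cis/trans isomerism cannot arise.
Only one geometric arrangement is possible; it has no improper symmetry element, so it exists as a pair of enantiomers (2 stereoisomers).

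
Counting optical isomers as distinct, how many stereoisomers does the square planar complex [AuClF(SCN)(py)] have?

3

A square has two trans pairs of vertices; adjacent vertices are cis.
Working through the distinct placements yields 3 geometric isomers: (Cl/SCN trans, F/py trans); (Cl/py trans, F/SCN trans); (Cl/F trans, SCN/py trans).
Each arrangement has an internal mirror plane or centre of symmetry, so none is chiral.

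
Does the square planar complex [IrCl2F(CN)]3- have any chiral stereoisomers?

There are 2 geometric isomers: Cl cis; Cl trans.
Each arrangement has an internal mirror plane or centre of symmetry, so none is chiral.

no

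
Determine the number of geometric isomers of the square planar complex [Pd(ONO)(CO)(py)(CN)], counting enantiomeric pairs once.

3

Systematic placement gives 3 geometric isomers: (CN/ONO trans, CO/py trans); (CN/py trans, CO/ONO trans); (CN/CO trans, ONO/py trans).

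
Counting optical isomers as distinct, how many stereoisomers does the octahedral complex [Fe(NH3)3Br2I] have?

In an octahedral complex each vertex has one trans partner and four cis neighbours.
Working through the distinct placements yields 3 geometric isomers: NH3 mer, Br trans; NH3 mer, Br cis; NH3 fac, Br cis.
Each arrangement has an internal mirror plane or centre of symmetry, so none is chiral.

3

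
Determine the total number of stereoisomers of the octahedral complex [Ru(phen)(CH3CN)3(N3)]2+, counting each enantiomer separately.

The six octahedral sites form three mutually perpendicular trans pairs.
Each phen is bidentate and must span two cis positions.
There are 2 geometric isomers: CH3CN mer; CH3CN fac.
Each arrangement has an internal mirror plane or centre of symmetry, so none is chiral.

2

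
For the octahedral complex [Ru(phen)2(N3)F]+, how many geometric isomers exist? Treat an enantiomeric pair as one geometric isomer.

2

An octahedron has six vertices in three trans pairs; every non-trans pair is cis.
Each phen is bidentate and must span two cis positions.
Working through the distinct placements yields 2 geometric isomers: N3 and F mutually trans; N3 and F mutually cis (chiral).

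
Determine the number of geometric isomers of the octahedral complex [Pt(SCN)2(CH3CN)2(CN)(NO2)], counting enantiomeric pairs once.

6

There are 6 geometric isomers: SCN trans, CH3CN trans; SCN cis, CH3CN trans; SCN trans, CH3CN cis; SCN cis, CH3CN cis (3 arrangements, 2 chiral).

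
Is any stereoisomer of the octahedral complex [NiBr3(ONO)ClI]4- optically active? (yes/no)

In an octahedral complex each vertex has one trans partner and four cis neighbours.
Systematic placement gives 4 geometric isomers: Br mer (3 arrangements); Br fac (chiral).
One of these lacks any improper symmetry element and so occurs as an enantiomeric pair, giving 4 + 1 = 5 stereoisomers in total.

yes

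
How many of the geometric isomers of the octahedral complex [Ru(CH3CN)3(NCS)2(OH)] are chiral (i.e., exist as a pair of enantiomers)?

The six octahedral sites form three mutually perpendicular trans pairs.
The distinct arrangements are (3 in all): CH3CN mer, NCS cis; CH3CN mer, NCS trans; CH3CN fac, NCS cis.
Each arrangement has an internal mirror plane or centre of symmetry, so none is chiral.

0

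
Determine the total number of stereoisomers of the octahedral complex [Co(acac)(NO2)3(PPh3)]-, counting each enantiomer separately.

An octahedron has six vertices in three trans pairs; every non-trans pair is cis.
Each acac is bidentate and must span two cis positions.
Systematic placement gives 2 geometric isomers: NO2 mer; NO2 fac.
Each arrangement has an internal mirror plane or centre of symmetry, so none is chiral.

2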